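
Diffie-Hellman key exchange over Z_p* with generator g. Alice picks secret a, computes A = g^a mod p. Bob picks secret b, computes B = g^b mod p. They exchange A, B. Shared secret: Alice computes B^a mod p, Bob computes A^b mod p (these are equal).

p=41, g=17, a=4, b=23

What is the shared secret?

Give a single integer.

A = 17^4 mod 41  (bits of 4 = 100)
  bit 0 = 1: r = r^2 * 17 mod 41 = 1^2 * 17 = 1*17 = 17
  bit 1 = 0: r = r^2 mod 41 = 17^2 = 2
  bit 2 = 0: r = r^2 mod 41 = 2^2 = 4
  -> A = 4
B = 17^23 mod 41  (bits of 23 = 10111)
  bit 0 = 1: r = r^2 * 17 mod 41 = 1^2 * 17 = 1*17 = 17
  bit 1 = 0: r = r^2 mod 41 = 17^2 = 2
  bit 2 = 1: r = r^2 * 17 mod 41 = 2^2 * 17 = 4*17 = 27
  bit 3 = 1: r = r^2 * 17 mod 41 = 27^2 * 17 = 32*17 = 11
  bit 4 = 1: r = r^2 * 17 mod 41 = 11^2 * 17 = 39*17 = 7
  -> B = 7
s = B^a = 7^4 mod 41  (bits of 4 = 100)
  bit 0 = 1: r = r^2 * 7 mod 41 = 1^2 * 7 = 1*7 = 7
  bit 1 = 0: r = r^2 mod 41 = 7^2 = 8
  bit 2 = 0: r = r^2 mod 41 = 8^2 = 23
  -> s = B^a = 23

Answer: 23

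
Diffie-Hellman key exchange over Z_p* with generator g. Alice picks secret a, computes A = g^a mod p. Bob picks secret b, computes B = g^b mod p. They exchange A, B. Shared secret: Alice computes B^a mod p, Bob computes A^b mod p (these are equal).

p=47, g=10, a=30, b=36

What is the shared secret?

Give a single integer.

Answer: 14

Derivation:
A = 10^30 mod 47  (bits of 30 = 11110)
  bit 0 = 1: r = r^2 * 10 mod 47 = 1^2 * 10 = 1*10 = 10
  bit 1 = 1: r = r^2 * 10 mod 47 = 10^2 * 10 = 6*10 = 13
  bit 2 = 1: r = r^2 * 10 mod 47 = 13^2 * 10 = 28*10 = 45
  bit 3 = 1: r = r^2 * 10 mod 47 = 45^2 * 10 = 4*10 = 40
  bit 4 = 0: r = r^2 mod 47 = 40^2 = 2
  -> A = 2
B = 10^36 mod 47  (bits of 36 = 100100)
  bit 0 = 1: r = r^2 * 10 mod 47 = 1^2 * 10 = 1*10 = 10
  bit 1 = 0: r = r^2 mod 47 = 10^2 = 6
  bit 2 = 0: r = r^2 mod 47 = 6^2 = 36
  bit 3 = 1: r = r^2 * 10 mod 47 = 36^2 * 10 = 27*10 = 35
  bit 4 = 0: r = r^2 mod 47 = 35^2 = 3
  bit 5 = 0: r = r^2 mod 47 = 3^2 = 9
  -> B = 9
s = B^a = 9^30 mod 47  (bits of 30 = 11110)
  bit 0 = 1: r = r^2 * 9 mod 47 = 1^2 * 9 = 1*9 = 9
  bit 1 = 1: r = r^2 * 9 mod 47 = 9^2 * 9 = 34*9 = 24
  bit 2 = 1: r = r^2 * 9 mod 47 = 24^2 * 9 = 12*9 = 14
  bit 3 = 1: r = r^2 * 9 mod 47 = 14^2 * 9 = 8*9 = 25
  bit 4 = 0: r = r^2 mod 47 = 25^2 = 14
  -> s = B^a = 14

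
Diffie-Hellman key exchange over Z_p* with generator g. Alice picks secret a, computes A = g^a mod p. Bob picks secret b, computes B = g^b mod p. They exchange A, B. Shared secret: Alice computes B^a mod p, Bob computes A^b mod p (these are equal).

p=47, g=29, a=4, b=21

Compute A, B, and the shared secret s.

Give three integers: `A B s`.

Answer: 25 19 37

Derivation:
A = 29^4 mod 47  (bits of 4 = 100)
  bit 0 = 1: r = r^2 * 29 mod 47 = 1^2 * 29 = 1*29 = 29
  bit 1 = 0: r = r^2 mod 47 = 29^2 = 42
  bit 2 = 0: r = r^2 mod 47 = 42^2 = 25
  -> A = 25
B = 29^21 mod 47  (bits of 21 = 10101)
  bit 0 = 1: r = r^2 * 29 mod 47 = 1^2 * 29 = 1*29 = 29
  bit 1 = 0: r = r^2 mod 47 = 29^2 = 42
  bit 2 = 1: r = r^2 * 29 mod 47 = 42^2 * 29 = 25*29 = 20
  bit 3 = 0: r = r^2 mod 47 = 20^2 = 24
  bit 4 = 1: r = r^2 * 29 mod 47 = 24^2 * 29 = 12*29 = 19
  -> B = 19
s = B^a = 19^4 mod 47  (bits of 4 = 100)
  bit 0 = 1: r = r^2 * 19 mod 47 = 1^2 * 19 = 1*19 = 19
  bit 1 = 0: r = r^2 mod 47 = 19^2 = 32
  bit 2 = 0: r = r^2 mod 47 = 32^2 = 37
  -> s = B^a = 37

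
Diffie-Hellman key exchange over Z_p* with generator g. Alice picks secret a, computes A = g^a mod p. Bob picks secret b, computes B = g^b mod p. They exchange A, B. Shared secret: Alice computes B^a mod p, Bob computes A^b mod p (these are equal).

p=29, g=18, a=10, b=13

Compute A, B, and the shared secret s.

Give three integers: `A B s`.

Answer: 22 8 4

Derivation:
A = 18^10 mod 29  (bits of 10 = 1010)
  bit 0 = 1: r = r^2 * 18 mod 29 = 1^2 * 18 = 1*18 = 18
  bit 1 = 0: r = r^2 mod 29 = 18^2 = 5
  bit 2 = 1: r = r^2 * 18 mod 29 = 5^2 * 18 = 25*18 = 15
  bit 3 = 0: r = r^2 mod 29 = 15^2 = 22
  -> A = 22
B = 18^13 mod 29  (bits of 13 = 1101)
  bit 0 = 1: r = r^2 * 18 mod 29 = 1^2 * 18 = 1*18 = 18
  bit 1 = 1: r = r^2 * 18 mod 29 = 18^2 * 18 = 5*18 = 3
  bit 2 = 0: r = r^2 mod 29 = 3^2 = 9
  bit 3 = 1: r = r^2 * 18 mod 29 = 9^2 * 18 = 23*18 = 8
  -> B = 8
s = B^a = 8^10 mod 29  (bits of 10 = 1010)
  bit 0 = 1: r = r^2 * 8 mod 29 = 1^2 * 8 = 1*8 = 8
  bit 1 = 0: r = r^2 mod 29 = 8^2 = 6
  bit 2 = 1: r = r^2 * 8 mod 29 = 6^2 * 8 = 7*8 = 27
  bit 3 = 0: r = r^2 mod 29 = 27^2 = 4
  -> s = B^a = 4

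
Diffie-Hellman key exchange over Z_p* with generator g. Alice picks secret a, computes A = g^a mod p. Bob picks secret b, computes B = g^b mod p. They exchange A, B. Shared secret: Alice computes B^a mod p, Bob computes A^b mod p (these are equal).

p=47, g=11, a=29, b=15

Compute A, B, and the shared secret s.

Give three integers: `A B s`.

Answer: 10 43 40

Derivation:
A = 11^29 mod 47  (bits of 29 = 11101)
  bit 0 = 1: r = r^2 * 11 mod 47 = 1^2 * 11 = 1*11 = 11
  bit 1 = 1: r = r^2 * 11 mod 47 = 11^2 * 11 = 27*11 = 15
  bit 2 = 1: r = r^2 * 11 mod 47 = 15^2 * 11 = 37*11 = 31
  bit 3 = 0: r = r^2 mod 47 = 31^2 = 21
  bit 4 = 1: r = r^2 * 11 mod 47 = 21^2 * 11 = 18*11 = 10
  -> A = 10
B = 11^15 mod 47  (bits of 15 = 1111)
  bit 0 = 1: r = r^2 * 11 mod 47 = 1^2 * 11 = 1*11 = 11
  bit 1 = 1: r = r^2 * 11 mod 47 = 11^2 * 11 = 27*11 = 15
  bit 2 = 1: r = r^2 * 11 mod 47 = 15^2 * 11 = 37*11 = 31
  bit 3 = 1: r = r^2 * 11 mod 47 = 31^2 * 11 = 21*11 = 43
  -> B = 43
s = B^a = 43^29 mod 47  (bits of 29 = 11101)
  bit 0 = 1: r = r^2 * 43 mod 47 = 1^2 * 43 = 1*43 = 43
  bit 1 = 1: r = r^2 * 43 mod 47 = 43^2 * 43 = 16*43 = 30
  bit 2 = 1: r = r^2 * 43 mod 47 = 30^2 * 43 = 7*43 = 19
  bit 3 = 0: r = r^2 mod 47 = 19^2 = 32
  bit 4 = 1: r = r^2 * 43 mod 47 = 32^2 * 43 = 37*43 = 40
  -> s = B^a = 40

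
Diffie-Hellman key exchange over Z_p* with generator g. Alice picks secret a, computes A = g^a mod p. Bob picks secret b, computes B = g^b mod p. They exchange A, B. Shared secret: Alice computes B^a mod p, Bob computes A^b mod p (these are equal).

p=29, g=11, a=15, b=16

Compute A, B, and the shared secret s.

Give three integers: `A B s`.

Answer: 18 24 24

Derivation:
A = 11^15 mod 29  (bits of 15 = 1111)
  bit 0 = 1: r = r^2 * 11 mod 29 = 1^2 * 11 = 1*11 = 11
  bit 1 = 1: r = r^2 * 11 mod 29 = 11^2 * 11 = 5*11 = 26
  bit 2 = 1: r = r^2 * 11 mod 29 = 26^2 * 11 = 9*11 = 12
  bit 3 = 1: r = r^2 * 11 mod 29 = 12^2 * 11 = 28*11 = 18
  -> A = 18
B = 11^16 mod 29  (bits of 16 = 10000)
  bit 0 = 1: r = r^2 * 11 mod 29 = 1^2 * 11 = 1*11 = 11
  bit 1 = 0: r = r^2 mod 29 = 11^2 = 5
  bit 2 = 0: r = r^2 mod 29 = 5^2 = 25
  bit 3 = 0: r = r^2 mod 29 = 25^2 = 16
  bit 4 = 0: r = r^2 mod 29 = 16^2 = 24
  -> B = 24
s = B^a = 24^15 mod 29  (bits of 15 = 1111)
  bit 0 = 1: r = r^2 * 24 mod 29 = 1^2 * 24 = 1*24 = 24
  bit 1 = 1: r = r^2 * 24 mod 29 = 24^2 * 24 = 25*24 = 20
  bit 2 = 1: r = r^2 * 24 mod 29 = 20^2 * 24 = 23*24 = 1
  bit 3 = 1: r = r^2 * 24 mod 29 = 1^2 * 24 = 1*24 = 24
  -> s = B^a = 24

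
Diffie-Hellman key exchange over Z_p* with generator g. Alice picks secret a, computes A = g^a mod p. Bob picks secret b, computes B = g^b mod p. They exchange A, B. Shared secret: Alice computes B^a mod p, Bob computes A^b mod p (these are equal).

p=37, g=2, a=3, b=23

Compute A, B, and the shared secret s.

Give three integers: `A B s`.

Answer: 8 5 14

Derivation:
A = 2^3 mod 37  (bits of 3 = 11)
  bit 0 = 1: r = r^2 * 2 mod 37 = 1^2 * 2 = 1*2 = 2
  bit 1 = 1: r = r^2 * 2 mod 37 = 2^2 * 2 = 4*2 = 8
  -> A = 8
B = 2^23 mod 37  (bits of 23 = 10111)
  bit 0 = 1: r = r^2 * 2 mod 37 = 1^2 * 2 = 1*2 = 2
  bit 1 = 0: r = r^2 mod 37 = 2^2 = 4
  bit 2 = 1: r = r^2 * 2 mod 37 = 4^2 * 2 = 16*2 = 32
  bit 3 = 1: r = r^2 * 2 mod 37 = 32^2 * 2 = 25*2 = 13
  bit 4 = 1: r = r^2 * 2 mod 37 = 13^2 * 2 = 21*2 = 5
  -> B = 5
s = B^a = 5^3 mod 37  (bits of 3 = 11)
  bit 0 = 1: r = r^2 * 5 mod 37 = 1^2 * 5 = 1*5 = 5
  bit 1 = 1: r = r^2 * 5 mod 37 = 5^2 * 5 = 25*5 = 14
  -> s = B^a = 14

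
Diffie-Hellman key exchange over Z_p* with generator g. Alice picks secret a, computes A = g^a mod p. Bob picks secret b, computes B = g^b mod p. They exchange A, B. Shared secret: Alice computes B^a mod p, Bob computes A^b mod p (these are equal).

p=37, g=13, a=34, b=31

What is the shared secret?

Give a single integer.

Answer: 4

Derivation:
A = 13^34 mod 37  (bits of 34 = 100010)
  bit 0 = 1: r = r^2 * 13 mod 37 = 1^2 * 13 = 1*13 = 13
  bit 1 = 0: r = r^2 mod 37 = 13^2 = 21
  bit 2 = 0: r = r^2 mod 37 = 21^2 = 34
  bit 3 = 0: r = r^2 mod 37 = 34^2 = 9
  bit 4 = 1: r = r^2 * 13 mod 37 = 9^2 * 13 = 7*13 = 17
  bit 5 = 0: r = r^2 mod 37 = 17^2 = 30
  -> A = 30
B = 13^31 mod 37  (bits of 31 = 11111)
  bit 0 = 1: r = r^2 * 13 mod 37 = 1^2 * 13 = 1*13 = 13
  bit 1 = 1: r = r^2 * 13 mod 37 = 13^2 * 13 = 21*13 = 14
  bit 2 = 1: r = r^2 * 13 mod 37 = 14^2 * 13 = 11*13 = 32
  bit 3 = 1: r = r^2 * 13 mod 37 = 32^2 * 13 = 25*13 = 29
  bit 4 = 1: r = r^2 * 13 mod 37 = 29^2 * 13 = 27*13 = 18
  -> B = 18
s = B^a = 18^34 mod 37  (bits of 34 = 100010)
  bit 0 = 1: r = r^2 * 18 mod 37 = 1^2 * 18 = 1*18 = 18
  bit 1 = 0: r = r^2 mod 37 = 18^2 = 28
  bit 2 = 0: r = r^2 mod 37 = 28^2 = 7
  bit 3 = 0: r = r^2 mod 37 = 7^2 = 12
  bit 4 = 1: r = r^2 * 18 mod 37 = 12^2 * 18 = 33*18 = 2
  bit 5 = 0: r = r^2 mod 37 = 2^2 = 4
  -> s = B^a = 4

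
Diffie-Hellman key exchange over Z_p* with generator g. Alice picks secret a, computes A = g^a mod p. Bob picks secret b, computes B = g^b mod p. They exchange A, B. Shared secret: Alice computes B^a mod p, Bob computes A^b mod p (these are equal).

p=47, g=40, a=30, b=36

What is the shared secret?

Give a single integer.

A = 40^30 mod 47  (bits of 30 = 11110)
  bit 0 = 1: r = r^2 * 40 mod 47 = 1^2 * 40 = 1*40 = 40
  bit 1 = 1: r = r^2 * 40 mod 47 = 40^2 * 40 = 2*40 = 33
  bit 2 = 1: r = r^2 * 40 mod 47 = 33^2 * 40 = 8*40 = 38
  bit 3 = 1: r = r^2 * 40 mod 47 = 38^2 * 40 = 34*40 = 44
  bit 4 = 0: r = r^2 mod 47 = 44^2 = 9
  -> A = 9
B = 40^36 mod 47  (bits of 36 = 100100)
  bit 0 = 1: r = r^2 * 40 mod 47 = 1^2 * 40 = 1*40 = 40
  bit 1 = 0: r = r^2 mod 47 = 40^2 = 2
  bit 2 = 0: r = r^2 mod 47 = 2^2 = 4
  bit 3 = 1: r = r^2 * 40 mod 47 = 4^2 * 40 = 16*40 = 29
  bit 4 = 0: r = r^2 mod 47 = 29^2 = 42
  bit 5 = 0: r = r^2 mod 47 = 42^2 = 25
  -> B = 25
s = B^a = 25^30 mod 47  (bits of 30 = 11110)
  bit 0 = 1: r = r^2 * 25 mod 47 = 1^2 * 25 = 1*25 = 25
  bit 1 = 1: r = r^2 * 25 mod 47 = 25^2 * 25 = 14*25 = 21
  bit 2 = 1: r = r^2 * 25 mod 47 = 21^2 * 25 = 18*25 = 27
  bit 3 = 1: r = r^2 * 25 mod 47 = 27^2 * 25 = 24*25 = 36
  bit 4 = 0: r = r^2 mod 47 = 36^2 = 27
  -> s = B^a = 27

Answer: 27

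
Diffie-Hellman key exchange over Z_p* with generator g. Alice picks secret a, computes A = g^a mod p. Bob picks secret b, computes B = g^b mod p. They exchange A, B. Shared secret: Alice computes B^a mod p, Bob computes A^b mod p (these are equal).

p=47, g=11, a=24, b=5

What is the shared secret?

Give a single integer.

Answer: 18

Derivation:
A = 11^24 mod 47  (bits of 24 = 11000)
  bit 0 = 1: r = r^2 * 11 mod 47 = 1^2 * 11 = 1*11 = 11
  bit 1 = 1: r = r^2 * 11 mod 47 = 11^2 * 11 = 27*11 = 15
  bit 2 = 0: r = r^2 mod 47 = 15^2 = 37
  bit 3 = 0: r = r^2 mod 47 = 37^2 = 6
  bit 4 = 0: r = r^2 mod 47 = 6^2 = 36
  -> A = 36
B = 11^5 mod 47  (bits of 5 = 101)
  bit 0 = 1: r = r^2 * 11 mod 47 = 1^2 * 11 = 1*11 = 11
  bit 1 = 0: r = r^2 mod 47 = 11^2 = 27
  bit 2 = 1: r = r^2 * 11 mod 47 = 27^2 * 11 = 24*11 = 29
  -> B = 29
s = B^a = 29^24 mod 47  (bits of 24 = 11000)
  bit 0 = 1: r = r^2 * 29 mod 47 = 1^2 * 29 = 1*29 = 29
  bit 1 = 1: r = r^2 * 29 mod 47 = 29^2 * 29 = 42*29 = 43
  bit 2 = 0: r = r^2 mod 47 = 43^2 = 16
  bit 3 = 0: r = r^2 mod 47 = 16^2 = 21
  bit 4 = 0: r = r^2 mod 47 = 21^2 = 18
  -> s = B^a = 18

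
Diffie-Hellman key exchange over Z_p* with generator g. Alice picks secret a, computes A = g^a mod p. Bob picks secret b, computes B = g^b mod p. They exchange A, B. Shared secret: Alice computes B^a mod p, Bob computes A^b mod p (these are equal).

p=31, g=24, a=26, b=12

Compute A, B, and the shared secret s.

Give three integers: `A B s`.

Answer: 20 16 16

Derivation:
A = 24^26 mod 31  (bits of 26 = 11010)
  bit 0 = 1: r = r^2 * 24 mod 31 = 1^2 * 24 = 1*24 = 24
  bit 1 = 1: r = r^2 * 24 mod 31 = 24^2 * 24 = 18*24 = 29
  bit 2 = 0: r = r^2 mod 31 = 29^2 = 4
  bit 3 = 1: r = r^2 * 24 mod 31 = 4^2 * 24 = 16*24 = 12
  bit 4 = 0: r = r^2 mod 31 = 12^2 = 20
  -> A = 20
B = 24^12 mod 31  (bits of 12 = 1100)
  bit 0 = 1: r = r^2 * 24 mod 31 = 1^2 * 24 = 1*24 = 24
  bit 1 = 1: r = r^2 * 24 mod 31 = 24^2 * 24 = 18*24 = 29
  bit 2 = 0: r = r^2 mod 31 = 29^2 = 4
  bit 3 = 0: r = r^2 mod 31 = 4^2 = 16
  -> B = 16
s = B^a = 16^26 mod 31  (bits of 26 = 11010)
  bit 0 = 1: r = r^2 * 16 mod 31 = 1^2 * 16 = 1*16 = 16
  bit 1 = 1: r = r^2 * 16 mod 31 = 16^2 * 16 = 8*16 = 4
  bit 2 = 0: r = r^2 mod 31 = 4^2 = 16
  bit 3 = 1: r = r^2 * 16 mod 31 = 16^2 * 16 = 8*16 = 4
  bit 4 = 0: r = r^2 mod 31 = 4^2 = 16
  -> s = B^a = 16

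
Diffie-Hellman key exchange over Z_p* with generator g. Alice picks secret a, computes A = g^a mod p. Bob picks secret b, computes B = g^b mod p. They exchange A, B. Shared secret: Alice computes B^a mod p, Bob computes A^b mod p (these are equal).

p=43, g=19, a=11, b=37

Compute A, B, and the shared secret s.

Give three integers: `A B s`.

A = 19^11 mod 43  (bits of 11 = 1011)
  bit 0 = 1: r = r^2 * 19 mod 43 = 1^2 * 19 = 1*19 = 19
  bit 1 = 0: r = r^2 mod 43 = 19^2 = 17
  bit 2 = 1: r = r^2 * 19 mod 43 = 17^2 * 19 = 31*19 = 30
  bit 3 = 1: r = r^2 * 19 mod 43 = 30^2 * 19 = 40*19 = 29
  -> A = 29
B = 19^37 mod 43  (bits of 37 = 100101)
  bit 0 = 1: r = r^2 * 19 mod 43 = 1^2 * 19 = 1*19 = 19
  bit 1 = 0: r = r^2 mod 43 = 19^2 = 17
  bit 2 = 0: r = r^2 mod 43 = 17^2 = 31
  bit 3 = 1: r = r^2 * 19 mod 43 = 31^2 * 19 = 15*19 = 27
  bit 4 = 0: r = r^2 mod 43 = 27^2 = 41
  bit 5 = 1: r = r^2 * 19 mod 43 = 41^2 * 19 = 4*19 = 33
  -> B = 33
s = B^a = 33^11 mod 43  (bits of 11 = 1011)
  bit 0 = 1: r = r^2 * 33 mod 43 = 1^2 * 33 = 1*33 = 33
  bit 1 = 0: r = r^2 mod 43 = 33^2 = 14
  bit 2 = 1: r = r^2 * 33 mod 43 = 14^2 * 33 = 24*33 = 18
  bit 3 = 1: r = r^2 * 33 mod 43 = 18^2 * 33 = 23*33 = 28
  -> s = B^a = 28

Answer: 29 33 28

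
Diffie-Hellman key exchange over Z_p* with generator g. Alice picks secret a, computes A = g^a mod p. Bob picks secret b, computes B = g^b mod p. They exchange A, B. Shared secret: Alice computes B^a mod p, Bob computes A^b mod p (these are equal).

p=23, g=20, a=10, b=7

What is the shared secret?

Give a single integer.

Answer: 12

Derivation:
A = 20^10 mod 23  (bits of 10 = 1010)
  bit 0 = 1: r = r^2 * 20 mod 23 = 1^2 * 20 = 1*20 = 20
  bit 1 = 0: r = r^2 mod 23 = 20^2 = 9
  bit 2 = 1: r = r^2 * 20 mod 23 = 9^2 * 20 = 12*20 = 10
  bit 3 = 0: r = r^2 mod 23 = 10^2 = 8
  -> A = 8
B = 20^7 mod 23  (bits of 7 = 111)
  bit 0 = 1: r = r^2 * 20 mod 23 = 1^2 * 20 = 1*20 = 20
  bit 1 = 1: r = r^2 * 20 mod 23 = 20^2 * 20 = 9*20 = 19
  bit 2 = 1: r = r^2 * 20 mod 23 = 19^2 * 20 = 16*20 = 21
  -> B = 21
s = B^a = 21^10 mod 23  (bits of 10 = 1010)
  bit 0 = 1: r = r^2 * 21 mod 23 = 1^2 * 21 = 1*21 = 21
  bit 1 = 0: r = r^2 mod 23 = 21^2 = 4
  bit 2 = 1: r = r^2 * 21 mod 23 = 4^2 * 21 = 16*21 = 14
  bit 3 = 0: r = r^2 mod 23 = 14^2 = 12
  -> s = B^a = 12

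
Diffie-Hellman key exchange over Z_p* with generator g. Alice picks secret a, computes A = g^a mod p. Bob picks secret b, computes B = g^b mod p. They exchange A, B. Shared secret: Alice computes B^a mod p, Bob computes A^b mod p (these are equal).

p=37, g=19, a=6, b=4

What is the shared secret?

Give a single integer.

Answer: 26

Derivation:
A = 19^6 mod 37  (bits of 6 = 110)
  bit 0 = 1: r = r^2 * 19 mod 37 = 1^2 * 19 = 1*19 = 19
  bit 1 = 1: r = r^2 * 19 mod 37 = 19^2 * 19 = 28*19 = 14
  bit 2 = 0: r = r^2 mod 37 = 14^2 = 11
  -> A = 11
B = 19^4 mod 37  (bits of 4 = 100)
  bit 0 = 1: r = r^2 * 19 mod 37 = 1^2 * 19 = 1*19 = 19
  bit 1 = 0: r = r^2 mod 37 = 19^2 = 28
  bit 2 = 0: r = r^2 mod 37 = 28^2 = 7
  -> B = 7
s = B^a = 7^6 mod 37  (bits of 6 = 110)
  bit 0 = 1: r = r^2 * 7 mod 37 = 1^2 * 7 = 1*7 = 7
  bit 1 = 1: r = r^2 * 7 mod 37 = 7^2 * 7 = 12*7 = 10
  bit 2 = 0: r = r^2 mod 37 = 10^2 = 26
  -> s = B^a = 26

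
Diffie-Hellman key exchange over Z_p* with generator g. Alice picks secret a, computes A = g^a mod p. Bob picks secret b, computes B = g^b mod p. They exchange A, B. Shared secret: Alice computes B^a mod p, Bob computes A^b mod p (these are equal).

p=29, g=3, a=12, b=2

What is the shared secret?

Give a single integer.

Answer: 24

Derivation:
A = 3^12 mod 29  (bits of 12 = 1100)
  bit 0 = 1: r = r^2 * 3 mod 29 = 1^2 * 3 = 1*3 = 3
  bit 1 = 1: r = r^2 * 3 mod 29 = 3^2 * 3 = 9*3 = 27
  bit 2 = 0: r = r^2 mod 29 = 27^2 = 4
  bit 3 = 0: r = r^2 mod 29 = 4^2 = 16
  -> A = 16
B = 3^2 mod 29  (bits of 2 = 10)
  bit 0 = 1: r = r^2 * 3 mod 29 = 1^2 * 3 = 1*3 = 3
  bit 1 = 0: r = r^2 mod 29 = 3^2 = 9
  -> B = 9
s = B^a = 9^12 mod 29  (bits of 12 = 1100)
  bit 0 = 1: r = r^2 * 9 mod 29 = 1^2 * 9 = 1*9 = 9
  bit 1 = 1: r = r^2 * 9 mod 29 = 9^2 * 9 = 23*9 = 4
  bit 2 = 0: r = r^2 mod 29 = 4^2 = 16
  bit 3 = 0: r = r^2 mod 29 = 16^2 = 24
  -> s = B^a = 24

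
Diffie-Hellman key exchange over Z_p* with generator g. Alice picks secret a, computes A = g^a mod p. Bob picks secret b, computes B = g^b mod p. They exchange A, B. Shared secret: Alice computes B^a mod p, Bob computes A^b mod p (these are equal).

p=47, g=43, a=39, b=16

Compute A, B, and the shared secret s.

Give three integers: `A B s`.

Answer: 5 42 17

Derivation:
A = 43^39 mod 47  (bits of 39 = 100111)
  bit 0 = 1: r = r^2 * 43 mod 47 = 1^2 * 43 = 1*43 = 43
  bit 1 = 0: r = r^2 mod 47 = 43^2 = 16
  bit 2 = 0: r = r^2 mod 47 = 16^2 = 21
  bit 3 = 1: r = r^2 * 43 mod 47 = 21^2 * 43 = 18*43 = 22
  bit 4 = 1: r = r^2 * 43 mod 47 = 22^2 * 43 = 14*43 = 38
  bit 5 = 1: r = r^2 * 43 mod 47 = 38^2 * 43 = 34*43 = 5
  -> A = 5
B = 43^16 mod 47  (bits of 16 = 10000)
  bit 0 = 1: r = r^2 * 43 mod 47 = 1^2 * 43 = 1*43 = 43
  bit 1 = 0: r = r^2 mod 47 = 43^2 = 16
  bit 2 = 0: r = r^2 mod 47 = 16^2 = 21
  bit 3 = 0: r = r^2 mod 47 = 21^2 = 18
  bit 4 = 0: r = r^2 mod 47 = 18^2 = 42
  -> B = 42
s = B^a = 42^39 mod 47  (bits of 39 = 100111)
  bit 0 = 1: r = r^2 * 42 mod 47 = 1^2 * 42 = 1*42 = 42
  bit 1 = 0: r = r^2 mod 47 = 42^2 = 25
  bit 2 = 0: r = r^2 mod 47 = 25^2 = 14
  bit 3 = 1: r = r^2 * 42 mod 47 = 14^2 * 42 = 8*42 = 7
  bit 4 = 1: r = r^2 * 42 mod 47 = 7^2 * 42 = 2*42 = 37
  bit 5 = 1: r = r^2 * 42 mod 47 = 37^2 * 42 = 6*42 = 17
  -> s = B^a = 17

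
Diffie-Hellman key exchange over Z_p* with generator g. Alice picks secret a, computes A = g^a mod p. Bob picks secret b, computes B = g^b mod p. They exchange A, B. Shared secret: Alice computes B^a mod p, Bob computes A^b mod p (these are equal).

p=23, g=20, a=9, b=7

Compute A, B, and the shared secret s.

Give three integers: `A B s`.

A = 20^9 mod 23  (bits of 9 = 1001)
  bit 0 = 1: r = r^2 * 20 mod 23 = 1^2 * 20 = 1*20 = 20
  bit 1 = 0: r = r^2 mod 23 = 20^2 = 9
  bit 2 = 0: r = r^2 mod 23 = 9^2 = 12
  bit 3 = 1: r = r^2 * 20 mod 23 = 12^2 * 20 = 6*20 = 5
  -> A = 5
B = 20^7 mod 23  (bits of 7 = 111)
  bit 0 = 1: r = r^2 * 20 mod 23 = 1^2 * 20 = 1*20 = 20
  bit 1 = 1: r = r^2 * 20 mod 23 = 20^2 * 20 = 9*20 = 19
  bit 2 = 1: r = r^2 * 20 mod 23 = 19^2 * 20 = 16*20 = 21
  -> B = 21
s = B^a = 21^9 mod 23  (bits of 9 = 1001)
  bit 0 = 1: r = r^2 * 21 mod 23 = 1^2 * 21 = 1*21 = 21
  bit 1 = 0: r = r^2 mod 23 = 21^2 = 4
  bit 2 = 0: r = r^2 mod 23 = 4^2 = 16
  bit 3 = 1: r = r^2 * 21 mod 23 = 16^2 * 21 = 3*21 = 17
  -> s = B^a = 17

Answer: 5 21 17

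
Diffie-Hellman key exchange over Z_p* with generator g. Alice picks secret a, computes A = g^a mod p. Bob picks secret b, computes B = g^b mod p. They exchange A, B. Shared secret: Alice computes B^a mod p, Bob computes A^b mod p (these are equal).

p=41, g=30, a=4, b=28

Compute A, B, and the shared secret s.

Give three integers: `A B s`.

Answer: 4 25 18

Derivation:
A = 30^4 mod 41  (bits of 4 = 100)
  bit 0 = 1: r = r^2 * 30 mod 41 = 1^2 * 30 = 1*30 = 30
  bit 1 = 0: r = r^2 mod 41 = 30^2 = 39
  bit 2 = 0: r = r^2 mod 41 = 39^2 = 4
  -> A = 4
B = 30^28 mod 41  (bits of 28 = 11100)
  bit 0 = 1: r = r^2 * 30 mod 41 = 1^2 * 30 = 1*30 = 30
  bit 1 = 1: r = r^2 * 30 mod 41 = 30^2 * 30 = 39*30 = 22
  bit 2 = 1: r = r^2 * 30 mod 41 = 22^2 * 30 = 33*30 = 6
  bit 3 = 0: r = r^2 mod 41 = 6^2 = 36
  bit 4 = 0: r = r^2 mod 41 = 36^2 = 25
  -> B = 25
s = B^a = 25^4 mod 41  (bits of 4 = 100)
  bit 0 = 1: r = r^2 * 25 mod 41 = 1^2 * 25 = 1*25 = 25
  bit 1 = 0: r = r^2 mod 41 = 25^2 = 10
  bit 2 = 0: r = r^2 mod 41 = 10^2 = 18
  -> s = B^a = 18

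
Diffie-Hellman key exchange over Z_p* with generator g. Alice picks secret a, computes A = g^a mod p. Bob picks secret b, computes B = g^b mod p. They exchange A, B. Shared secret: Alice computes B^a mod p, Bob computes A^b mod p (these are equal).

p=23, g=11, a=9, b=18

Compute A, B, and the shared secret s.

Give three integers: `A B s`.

A = 11^9 mod 23  (bits of 9 = 1001)
  bit 0 = 1: r = r^2 * 11 mod 23 = 1^2 * 11 = 1*11 = 11
  bit 1 = 0: r = r^2 mod 23 = 11^2 = 6
  bit 2 = 0: r = r^2 mod 23 = 6^2 = 13
  bit 3 = 1: r = r^2 * 11 mod 23 = 13^2 * 11 = 8*11 = 19
  -> A = 19
B = 11^18 mod 23  (bits of 18 = 10010)
  bit 0 = 1: r = r^2 * 11 mod 23 = 1^2 * 11 = 1*11 = 11
  bit 1 = 0: r = r^2 mod 23 = 11^2 = 6
  bit 2 = 0: r = r^2 mod 23 = 6^2 = 13
  bit 3 = 1: r = r^2 * 11 mod 23 = 13^2 * 11 = 8*11 = 19
  bit 4 = 0: r = r^2 mod 23 = 19^2 = 16
  -> B = 16
s = B^a = 16^9 mod 23  (bits of 9 = 1001)
  bit 0 = 1: r = r^2 * 16 mod 23 = 1^2 * 16 = 1*16 = 16
  bit 1 = 0: r = r^2 mod 23 = 16^2 = 3
  bit 2 = 0: r = r^2 mod 23 = 3^2 = 9
  bit 3 = 1: r = r^2 * 16 mod 23 = 9^2 * 16 = 12*16 = 8
  -> s = B^a = 8

Answer: 19 16 8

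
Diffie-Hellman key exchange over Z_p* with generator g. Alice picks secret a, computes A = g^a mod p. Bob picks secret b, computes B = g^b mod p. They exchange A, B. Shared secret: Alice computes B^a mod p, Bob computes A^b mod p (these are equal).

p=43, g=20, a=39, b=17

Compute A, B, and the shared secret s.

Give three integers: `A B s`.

Answer: 22 29 27

Derivation:
A = 20^39 mod 43  (bits of 39 = 100111)
  bit 0 = 1: r = r^2 * 20 mod 43 = 1^2 * 20 = 1*20 = 20
  bit 1 = 0: r = r^2 mod 43 = 20^2 = 13
  bit 2 = 0: r = r^2 mod 43 = 13^2 = 40
  bit 3 = 1: r = r^2 * 20 mod 43 = 40^2 * 20 = 9*20 = 8
  bit 4 = 1: r = r^2 * 20 mod 43 = 8^2 * 20 = 21*20 = 33
  bit 5 = 1: r = r^2 * 20 mod 43 = 33^2 * 20 = 14*20 = 22
  -> A = 22
B = 20^17 mod 43  (bits of 17 = 10001)
  bit 0 = 1: r = r^2 * 20 mod 43 = 1^2 * 20 = 1*20 = 20
  bit 1 = 0: r = r^2 mod 43 = 20^2 = 13
  bit 2 = 0: r = r^2 mod 43 = 13^2 = 40
  bit 3 = 0: r = r^2 mod 43 = 40^2 = 9
  bit 4 = 1: r = r^2 * 20 mod 43 = 9^2 * 20 = 38*20 = 29
  -> B = 29
s = B^a = 29^39 mod 43  (bits of 39 = 100111)
  bit 0 = 1: r = r^2 * 29 mod 43 = 1^2 * 29 = 1*29 = 29
  bit 1 = 0: r = r^2 mod 43 = 29^2 = 24
  bit 2 = 0: r = r^2 mod 43 = 24^2 = 17
  bit 3 = 1: r = r^2 * 29 mod 43 = 17^2 * 29 = 31*29 = 39
  bit 4 = 1: r = r^2 * 29 mod 43 = 39^2 * 29 = 16*29 = 34
  bit 5 = 1: r = r^2 * 29 mod 43 = 34^2 * 29 = 38*29 = 27
  -> s = B^a = 27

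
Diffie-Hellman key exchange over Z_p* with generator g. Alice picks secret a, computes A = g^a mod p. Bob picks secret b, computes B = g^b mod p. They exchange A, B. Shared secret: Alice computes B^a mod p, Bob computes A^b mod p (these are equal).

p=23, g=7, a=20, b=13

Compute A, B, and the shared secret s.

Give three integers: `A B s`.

A = 7^20 mod 23  (bits of 20 = 10100)
  bit 0 = 1: r = r^2 * 7 mod 23 = 1^2 * 7 = 1*7 = 7
  bit 1 = 0: r = r^2 mod 23 = 7^2 = 3
  bit 2 = 1: r = r^2 * 7 mod 23 = 3^2 * 7 = 9*7 = 17
  bit 3 = 0: r = r^2 mod 23 = 17^2 = 13
  bit 4 = 0: r = r^2 mod 23 = 13^2 = 8
  -> A = 8
B = 7^13 mod 23  (bits of 13 = 1101)
  bit 0 = 1: r = r^2 * 7 mod 23 = 1^2 * 7 = 1*7 = 7
  bit 1 = 1: r = r^2 * 7 mod 23 = 7^2 * 7 = 3*7 = 21
  bit 2 = 0: r = r^2 mod 23 = 21^2 = 4
  bit 3 = 1: r = r^2 * 7 mod 23 = 4^2 * 7 = 16*7 = 20
  -> B = 20
s = B^a = 20^20 mod 23  (bits of 20 = 10100)
  bit 0 = 1: r = r^2 * 20 mod 23 = 1^2 * 20 = 1*20 = 20
  bit 1 = 0: r = r^2 mod 23 = 20^2 = 9
  bit 2 = 1: r = r^2 * 20 mod 23 = 9^2 * 20 = 12*20 = 10
  bit 3 = 0: r = r^2 mod 23 = 10^2 = 8
  bit 4 = 0: r = r^2 mod 23 = 8^2 = 18
  -> s = B^a = 18

Answer: 8 20 18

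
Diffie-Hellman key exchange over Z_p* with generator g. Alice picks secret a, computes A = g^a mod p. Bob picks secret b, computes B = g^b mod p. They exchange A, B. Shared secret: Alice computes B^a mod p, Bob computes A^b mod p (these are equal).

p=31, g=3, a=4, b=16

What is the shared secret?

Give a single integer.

Answer: 19

Derivation:
A = 3^4 mod 31  (bits of 4 = 100)
  bit 0 = 1: r = r^2 * 3 mod 31 = 1^2 * 3 = 1*3 = 3
  bit 1 = 0: r = r^2 mod 31 = 3^2 = 9
  bit 2 = 0: r = r^2 mod 31 = 9^2 = 19
  -> A = 19
B = 3^16 mod 31  (bits of 16 = 10000)
  bit 0 = 1: r = r^2 * 3 mod 31 = 1^2 * 3 = 1*3 = 3
  bit 1 = 0: r = r^2 mod 31 = 3^2 = 9
  bit 2 = 0: r = r^2 mod 31 = 9^2 = 19
  bit 3 = 0: r = r^2 mod 31 = 19^2 = 20
  bit 4 = 0: r = r^2 mod 31 = 20^2 = 28
  -> B = 28
s = B^a = 28^4 mod 31  (bits of 4 = 100)
  bit 0 = 1: r = r^2 * 28 mod 31 = 1^2 * 28 = 1*28 = 28
  bit 1 = 0: r = r^2 mod 31 = 28^2 = 9
  bit 2 = 0: r = r^2 mod 31 = 9^2 = 19
  -> s = B^a = 19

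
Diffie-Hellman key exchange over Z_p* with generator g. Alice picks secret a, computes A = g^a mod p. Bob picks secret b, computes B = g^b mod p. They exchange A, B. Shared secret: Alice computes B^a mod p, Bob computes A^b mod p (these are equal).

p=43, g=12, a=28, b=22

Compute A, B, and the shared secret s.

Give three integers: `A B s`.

Answer: 6 31 6

Derivation:
A = 12^28 mod 43  (bits of 28 = 11100)
  bit 0 = 1: r = r^2 * 12 mod 43 = 1^2 * 12 = 1*12 = 12
  bit 1 = 1: r = r^2 * 12 mod 43 = 12^2 * 12 = 15*12 = 8
  bit 2 = 1: r = r^2 * 12 mod 43 = 8^2 * 12 = 21*12 = 37
  bit 3 = 0: r = r^2 mod 43 = 37^2 = 36
  bit 4 = 0: r = r^2 mod 43 = 36^2 = 6
  -> A = 6
B = 12^22 mod 43  (bits of 22 = 10110)
  bit 0 = 1: r = r^2 * 12 mod 43 = 1^2 * 12 = 1*12 = 12
  bit 1 = 0: r = r^2 mod 43 = 12^2 = 15
  bit 2 = 1: r = r^2 * 12 mod 43 = 15^2 * 12 = 10*12 = 34
  bit 3 = 1: r = r^2 * 12 mod 43 = 34^2 * 12 = 38*12 = 26
  bit 4 = 0: r = r^2 mod 43 = 26^2 = 31
  -> B = 31
s = B^a = 31^28 mod 43  (bits of 28 = 11100)
  bit 0 = 1: r = r^2 * 31 mod 43 = 1^2 * 31 = 1*31 = 31
  bit 1 = 1: r = r^2 * 31 mod 43 = 31^2 * 31 = 15*31 = 35
  bit 2 = 1: r = r^2 * 31 mod 43 = 35^2 * 31 = 21*31 = 6
  bit 3 = 0: r = r^2 mod 43 = 6^2 = 36
  bit 4 = 0: r = r^2 mod 43 = 36^2 = 6
  -> s = B^a = 6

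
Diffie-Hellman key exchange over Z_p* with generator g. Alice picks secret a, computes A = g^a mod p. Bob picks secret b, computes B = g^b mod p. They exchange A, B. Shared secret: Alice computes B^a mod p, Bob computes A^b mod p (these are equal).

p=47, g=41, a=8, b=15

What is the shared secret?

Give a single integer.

A = 41^8 mod 47  (bits of 8 = 1000)
  bit 0 = 1: r = r^2 * 41 mod 47 = 1^2 * 41 = 1*41 = 41
  bit 1 = 0: r = r^2 mod 47 = 41^2 = 36
  bit 2 = 0: r = r^2 mod 47 = 36^2 = 27
  bit 3 = 0: r = r^2 mod 47 = 27^2 = 24
  -> A = 24
B = 41^15 mod 47  (bits of 15 = 1111)
  bit 0 = 1: r = r^2 * 41 mod 47 = 1^2 * 41 = 1*41 = 41
  bit 1 = 1: r = r^2 * 41 mod 47 = 41^2 * 41 = 36*41 = 19
  bit 2 = 1: r = r^2 * 41 mod 47 = 19^2 * 41 = 32*41 = 43
  bit 3 = 1: r = r^2 * 41 mod 47 = 43^2 * 41 = 16*41 = 45
  -> B = 45
s = B^a = 45^8 mod 47  (bits of 8 = 1000)
  bit 0 = 1: r = r^2 * 45 mod 47 = 1^2 * 45 = 1*45 = 45
  bit 1 = 0: r = r^2 mod 47 = 45^2 = 4
  bit 2 = 0: r = r^2 mod 47 = 4^2 = 16
  bit 3 = 0: r = r^2 mod 47 = 16^2 = 21
  -> s = B^a = 21

Answer: 21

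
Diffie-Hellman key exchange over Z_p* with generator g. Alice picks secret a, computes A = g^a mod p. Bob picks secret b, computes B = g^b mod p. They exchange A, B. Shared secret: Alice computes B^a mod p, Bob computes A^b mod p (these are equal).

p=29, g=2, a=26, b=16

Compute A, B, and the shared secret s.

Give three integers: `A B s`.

Answer: 22 25 20

Derivation:
A = 2^26 mod 29  (bits of 26 = 11010)
  bit 0 = 1: r = r^2 * 2 mod 29 = 1^2 * 2 = 1*2 = 2
  bit 1 = 1: r = r^2 * 2 mod 29 = 2^2 * 2 = 4*2 = 8
  bit 2 = 0: r = r^2 mod 29 = 8^2 = 6
  bit 3 = 1: r = r^2 * 2 mod 29 = 6^2 * 2 = 7*2 = 14
  bit 4 = 0: r = r^2 mod 29 = 14^2 = 22
  -> A = 22
B = 2^16 mod 29  (bits of 16 = 10000)
  bit 0 = 1: r = r^2 * 2 mod 29 = 1^2 * 2 = 1*2 = 2
  bit 1 = 0: r = r^2 mod 29 = 2^2 = 4
  bit 2 = 0: r = r^2 mod 29 = 4^2 = 16
  bit 3 = 0: r = r^2 mod 29 = 16^2 = 24
  bit 4 = 0: r = r^2 mod 29 = 24^2 = 25
  -> B = 25
s = B^a = 25^26 mod 29  (bits of 26 = 11010)
  bit 0 = 1: r = r^2 * 25 mod 29 = 1^2 * 25 = 1*25 = 25
  bit 1 = 1: r = r^2 * 25 mod 29 = 25^2 * 25 = 16*25 = 23
  bit 2 = 0: r = r^2 mod 29 = 23^2 = 7
  bit 3 = 1: r = r^2 * 25 mod 29 = 7^2 * 25 = 20*25 = 7
  bit 4 = 0: r = r^2 mod 29 = 7^2 = 20
  -> s = B^a = 20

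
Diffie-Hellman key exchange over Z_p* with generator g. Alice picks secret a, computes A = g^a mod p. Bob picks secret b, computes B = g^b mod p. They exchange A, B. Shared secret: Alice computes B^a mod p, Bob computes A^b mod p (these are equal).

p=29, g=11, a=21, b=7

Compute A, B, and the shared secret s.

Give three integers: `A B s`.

A = 11^21 mod 29  (bits of 21 = 10101)
  bit 0 = 1: r = r^2 * 11 mod 29 = 1^2 * 11 = 1*11 = 11
  bit 1 = 0: r = r^2 mod 29 = 11^2 = 5
  bit 2 = 1: r = r^2 * 11 mod 29 = 5^2 * 11 = 25*11 = 14
  bit 3 = 0: r = r^2 mod 29 = 14^2 = 22
  bit 4 = 1: r = r^2 * 11 mod 29 = 22^2 * 11 = 20*11 = 17
  -> A = 17
B = 11^7 mod 29  (bits of 7 = 111)
  bit 0 = 1: r = r^2 * 11 mod 29 = 1^2 * 11 = 1*11 = 11
  bit 1 = 1: r = r^2 * 11 mod 29 = 11^2 * 11 = 5*11 = 26
  bit 2 = 1: r = r^2 * 11 mod 29 = 26^2 * 11 = 9*11 = 12
  -> B = 12
s = B^a = 12^21 mod 29  (bits of 21 = 10101)
  bit 0 = 1: r = r^2 * 12 mod 29 = 1^2 * 12 = 1*12 = 12
  bit 1 = 0: r = r^2 mod 29 = 12^2 = 28
  bit 2 = 1: r = r^2 * 12 mod 29 = 28^2 * 12 = 1*12 = 12
  bit 3 = 0: r = r^2 mod 29 = 12^2 = 28
  bit 4 = 1: r = r^2 * 12 mod 29 = 28^2 * 12 = 1*12 = 12
  -> s = B^a = 12

Answer: 17 12 12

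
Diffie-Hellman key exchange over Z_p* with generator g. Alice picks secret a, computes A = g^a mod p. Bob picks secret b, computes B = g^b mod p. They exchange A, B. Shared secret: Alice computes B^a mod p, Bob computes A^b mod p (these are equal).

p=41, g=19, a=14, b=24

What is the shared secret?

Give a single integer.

Answer: 16

Derivation:
A = 19^14 mod 41  (bits of 14 = 1110)
  bit 0 = 1: r = r^2 * 19 mod 41 = 1^2 * 19 = 1*19 = 19
  bit 1 = 1: r = r^2 * 19 mod 41 = 19^2 * 19 = 33*19 = 12
  bit 2 = 1: r = r^2 * 19 mod 41 = 12^2 * 19 = 21*19 = 30
  bit 3 = 0: r = r^2 mod 41 = 30^2 = 39
  -> A = 39
B = 19^24 mod 41  (bits of 24 = 11000)
  bit 0 = 1: r = r^2 * 19 mod 41 = 1^2 * 19 = 1*19 = 19
  bit 1 = 1: r = r^2 * 19 mod 41 = 19^2 * 19 = 33*19 = 12
  bit 2 = 0: r = r^2 mod 41 = 12^2 = 21
  bit 3 = 0: r = r^2 mod 41 = 21^2 = 31
  bit 4 = 0: r = r^2 mod 41 = 31^2 = 18
  -> B = 18
s = B^a = 18^14 mod 41  (bits of 14 = 1110)
  bit 0 = 1: r = r^2 * 18 mod 41 = 1^2 * 18 = 1*18 = 18
  bit 1 = 1: r = r^2 * 18 mod 41 = 18^2 * 18 = 37*18 = 10
  bit 2 = 1: r = r^2 * 18 mod 41 = 10^2 * 18 = 18*18 = 37
  bit 3 = 0: r = r^2 mod 41 = 37^2 = 16
  -> s = B^a = 16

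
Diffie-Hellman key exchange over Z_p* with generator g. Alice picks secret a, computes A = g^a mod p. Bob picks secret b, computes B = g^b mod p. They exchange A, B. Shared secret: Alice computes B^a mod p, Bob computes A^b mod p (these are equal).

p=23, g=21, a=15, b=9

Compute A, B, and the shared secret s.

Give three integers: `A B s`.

Answer: 7 17 15

Derivation:
A = 21^15 mod 23  (bits of 15 = 1111)
  bit 0 = 1: r = r^2 * 21 mod 23 = 1^2 * 21 = 1*21 = 21
  bit 1 = 1: r = r^2 * 21 mod 23 = 21^2 * 21 = 4*21 = 15
  bit 2 = 1: r = r^2 * 21 mod 23 = 15^2 * 21 = 18*21 = 10
  bit 3 = 1: r = r^2 * 21 mod 23 = 10^2 * 21 = 8*21 = 7
  -> A = 7
B = 21^9 mod 23  (bits of 9 = 1001)
  bit 0 = 1: r = r^2 * 21 mod 23 = 1^2 * 21 = 1*21 = 21
  bit 1 = 0: r = r^2 mod 23 = 21^2 = 4
  bit 2 = 0: r = r^2 mod 23 = 4^2 = 16
  bit 3 = 1: r = r^2 * 21 mod 23 = 16^2 * 21 = 3*21 = 17
  -> B = 17
s = B^a = 17^15 mod 23  (bits of 15 = 1111)
  bit 0 = 1: r = r^2 * 17 mod 23 = 1^2 * 17 = 1*17 = 17
  bit 1 = 1: r = r^2 * 17 mod 23 = 17^2 * 17 = 13*17 = 14
  bit 2 = 1: r = r^2 * 17 mod 23 = 14^2 * 17 = 12*17 = 20
  bit 3 = 1: r = r^2 * 17 mod 23 = 20^2 * 17 = 9*17 = 15
  -> s = B^a = 15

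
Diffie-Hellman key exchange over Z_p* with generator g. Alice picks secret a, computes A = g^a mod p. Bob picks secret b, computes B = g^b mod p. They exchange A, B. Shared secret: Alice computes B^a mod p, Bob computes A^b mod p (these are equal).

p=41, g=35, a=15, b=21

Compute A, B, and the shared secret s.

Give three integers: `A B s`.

A = 35^15 mod 41  (bits of 15 = 1111)
  bit 0 = 1: r = r^2 * 35 mod 41 = 1^2 * 35 = 1*35 = 35
  bit 1 = 1: r = r^2 * 35 mod 41 = 35^2 * 35 = 36*35 = 30
  bit 2 = 1: r = r^2 * 35 mod 41 = 30^2 * 35 = 39*35 = 12
  bit 3 = 1: r = r^2 * 35 mod 41 = 12^2 * 35 = 21*35 = 38
  -> A = 38
B = 35^21 mod 41  (bits of 21 = 10101)
  bit 0 = 1: r = r^2 * 35 mod 41 = 1^2 * 35 = 1*35 = 35
  bit 1 = 0: r = r^2 mod 41 = 35^2 = 36
  bit 2 = 1: r = r^2 * 35 mod 41 = 36^2 * 35 = 25*35 = 14
  bit 3 = 0: r = r^2 mod 41 = 14^2 = 32
  bit 4 = 1: r = r^2 * 35 mod 41 = 32^2 * 35 = 40*35 = 6
  -> B = 6
s = B^a = 6^15 mod 41  (bits of 15 = 1111)
  bit 0 = 1: r = r^2 * 6 mod 41 = 1^2 * 6 = 1*6 = 6
  bit 1 = 1: r = r^2 * 6 mod 41 = 6^2 * 6 = 36*6 = 11
  bit 2 = 1: r = r^2 * 6 mod 41 = 11^2 * 6 = 39*6 = 29
  bit 3 = 1: r = r^2 * 6 mod 41 = 29^2 * 6 = 21*6 = 3
  -> s = B^a = 3

Answer: 38 6 3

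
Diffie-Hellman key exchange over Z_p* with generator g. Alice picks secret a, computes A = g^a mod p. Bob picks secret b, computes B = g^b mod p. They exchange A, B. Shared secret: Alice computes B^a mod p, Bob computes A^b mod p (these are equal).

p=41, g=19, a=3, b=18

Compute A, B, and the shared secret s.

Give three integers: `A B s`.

A = 19^3 mod 41  (bits of 3 = 11)
  bit 0 = 1: r = r^2 * 19 mod 41 = 1^2 * 19 = 1*19 = 19
  bit 1 = 1: r = r^2 * 19 mod 41 = 19^2 * 19 = 33*19 = 12
  -> A = 12
B = 19^18 mod 41  (bits of 18 = 10010)
  bit 0 = 1: r = r^2 * 19 mod 41 = 1^2 * 19 = 1*19 = 19
  bit 1 = 0: r = r^2 mod 41 = 19^2 = 33
  bit 2 = 0: r = r^2 mod 41 = 33^2 = 23
  bit 3 = 1: r = r^2 * 19 mod 41 = 23^2 * 19 = 37*19 = 6
  bit 4 = 0: r = r^2 mod 41 = 6^2 = 36
  -> B = 36
s = B^a = 36^3 mod 41  (bits of 3 = 11)
  bit 0 = 1: r = r^2 * 36 mod 41 = 1^2 * 36 = 1*36 = 36
  bit 1 = 1: r = r^2 * 36 mod 41 = 36^2 * 36 = 25*36 = 39
  -> s = B^a = 39

Answer: 12 36 39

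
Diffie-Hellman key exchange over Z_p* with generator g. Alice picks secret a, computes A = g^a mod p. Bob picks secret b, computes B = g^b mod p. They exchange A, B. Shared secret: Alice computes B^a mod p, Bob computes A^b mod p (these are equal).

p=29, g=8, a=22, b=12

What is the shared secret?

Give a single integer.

Answer: 24

Derivation:
A = 8^22 mod 29  (bits of 22 = 10110)
  bit 0 = 1: r = r^2 * 8 mod 29 = 1^2 * 8 = 1*8 = 8
  bit 1 = 0: r = r^2 mod 29 = 8^2 = 6
  bit 2 = 1: r = r^2 * 8 mod 29 = 6^2 * 8 = 7*8 = 27
  bit 3 = 1: r = r^2 * 8 mod 29 = 27^2 * 8 = 4*8 = 3
  bit 4 = 0: r = r^2 mod 29 = 3^2 = 9
  -> A = 9
B = 8^12 mod 29  (bits of 12 = 1100)
  bit 0 = 1: r = r^2 * 8 mod 29 = 1^2 * 8 = 1*8 = 8
  bit 1 = 1: r = r^2 * 8 mod 29 = 8^2 * 8 = 6*8 = 19
  bit 2 = 0: r = r^2 mod 29 = 19^2 = 13
  bit 3 = 0: r = r^2 mod 29 = 13^2 = 24
  -> B = 24
s = B^a = 24^22 mod 29  (bits of 22 = 10110)
  bit 0 = 1: r = r^2 * 24 mod 29 = 1^2 * 24 = 1*24 = 24
  bit 1 = 0: r = r^2 mod 29 = 24^2 = 25
  bit 2 = 1: r = r^2 * 24 mod 29 = 25^2 * 24 = 16*24 = 7
  bit 3 = 1: r = r^2 * 24 mod 29 = 7^2 * 24 = 20*24 = 16
  bit 4 = 0: r = r^2 mod 29 = 16^2 = 24
  -> s = B^a = 24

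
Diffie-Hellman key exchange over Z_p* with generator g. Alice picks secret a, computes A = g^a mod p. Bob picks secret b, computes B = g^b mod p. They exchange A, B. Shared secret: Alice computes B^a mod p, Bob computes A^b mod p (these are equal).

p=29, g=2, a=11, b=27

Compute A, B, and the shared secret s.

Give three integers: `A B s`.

Answer: 18 15 21

Derivation:
A = 2^11 mod 29  (bits of 11 = 1011)
  bit 0 = 1: r = r^2 * 2 mod 29 = 1^2 * 2 = 1*2 = 2
  bit 1 = 0: r = r^2 mod 29 = 2^2 = 4
  bit 2 = 1: r = r^2 * 2 mod 29 = 4^2 * 2 = 16*2 = 3
  bit 3 = 1: r = r^2 * 2 mod 29 = 3^2 * 2 = 9*2 = 18
  -> A = 18
B = 2^27 mod 29  (bits of 27 = 11011)
  bit 0 = 1: r = r^2 * 2 mod 29 = 1^2 * 2 = 1*2 = 2
  bit 1 = 1: r = r^2 * 2 mod 29 = 2^2 * 2 = 4*2 = 8
  bit 2 = 0: r = r^2 mod 29 = 8^2 = 6
  bit 3 = 1: r = r^2 * 2 mod 29 = 6^2 * 2 = 7*2 = 14
  bit 4 = 1: r = r^2 * 2 mod 29 = 14^2 * 2 = 22*2 = 15
  -> B = 15
s = B^a = 15^11 mod 29  (bits of 11 = 1011)
  bit 0 = 1: r = r^2 * 15 mod 29 = 1^2 * 15 = 1*15 = 15
  bit 1 = 0: r = r^2 mod 29 = 15^2 = 22
  bit 2 = 1: r = r^2 * 15 mod 29 = 22^2 * 15 = 20*15 = 10
  bit 3 = 1: r = r^2 * 15 mod 29 = 10^2 * 15 = 13*15 = 21
  -> s = B^a = 21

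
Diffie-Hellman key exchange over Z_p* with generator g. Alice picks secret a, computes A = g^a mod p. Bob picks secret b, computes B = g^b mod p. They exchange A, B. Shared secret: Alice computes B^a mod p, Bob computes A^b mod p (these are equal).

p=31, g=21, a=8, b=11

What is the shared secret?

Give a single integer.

A = 21^8 mod 31  (bits of 8 = 1000)
  bit 0 = 1: r = r^2 * 21 mod 31 = 1^2 * 21 = 1*21 = 21
  bit 1 = 0: r = r^2 mod 31 = 21^2 = 7
  bit 2 = 0: r = r^2 mod 31 = 7^2 = 18
  bit 3 = 0: r = r^2 mod 31 = 18^2 = 14
  -> A = 14
B = 21^11 mod 31  (bits of 11 = 1011)
  bit 0 = 1: r = r^2 * 21 mod 31 = 1^2 * 21 = 1*21 = 21
  bit 1 = 0: r = r^2 mod 31 = 21^2 = 7
  bit 2 = 1: r = r^2 * 21 mod 31 = 7^2 * 21 = 18*21 = 6
  bit 3 = 1: r = r^2 * 21 mod 31 = 6^2 * 21 = 5*21 = 12
  -> B = 12
s = B^a = 12^8 mod 31  (bits of 8 = 1000)
  bit 0 = 1: r = r^2 * 12 mod 31 = 1^2 * 12 = 1*12 = 12
  bit 1 = 0: r = r^2 mod 31 = 12^2 = 20
  bit 2 = 0: r = r^2 mod 31 = 20^2 = 28
  bit 3 = 0: r = r^2 mod 31 = 28^2 = 9
  -> s = B^a = 9

Answer: 9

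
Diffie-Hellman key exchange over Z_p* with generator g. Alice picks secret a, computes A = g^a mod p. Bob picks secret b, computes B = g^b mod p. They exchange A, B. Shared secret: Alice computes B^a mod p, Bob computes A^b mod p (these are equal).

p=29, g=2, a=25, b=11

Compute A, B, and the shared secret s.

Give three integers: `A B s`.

A = 2^25 mod 29  (bits of 25 = 11001)
  bit 0 = 1: r = r^2 * 2 mod 29 = 1^2 * 2 = 1*2 = 2
  bit 1 = 1: r = r^2 * 2 mod 29 = 2^2 * 2 = 4*2 = 8
  bit 2 = 0: r = r^2 mod 29 = 8^2 = 6
  bit 3 = 0: r = r^2 mod 29 = 6^2 = 7
  bit 4 = 1: r = r^2 * 2 mod 29 = 7^2 * 2 = 20*2 = 11
  -> A = 11
B = 2^11 mod 29  (bits of 11 = 1011)
  bit 0 = 1: r = r^2 * 2 mod 29 = 1^2 * 2 = 1*2 = 2
  bit 1 = 0: r = r^2 mod 29 = 2^2 = 4
  bit 2 = 1: r = r^2 * 2 mod 29 = 4^2 * 2 = 16*2 = 3
  bit 3 = 1: r = r^2 * 2 mod 29 = 3^2 * 2 = 9*2 = 18
  -> B = 18
s = B^a = 18^25 mod 29  (bits of 25 = 11001)
  bit 0 = 1: r = r^2 * 18 mod 29 = 1^2 * 18 = 1*18 = 18
  bit 1 = 1: r = r^2 * 18 mod 29 = 18^2 * 18 = 5*18 = 3
  bit 2 = 0: r = r^2 mod 29 = 3^2 = 9
  bit 3 = 0: r = r^2 mod 29 = 9^2 = 23
  bit 4 = 1: r = r^2 * 18 mod 29 = 23^2 * 18 = 7*18 = 10
  -> s = B^a = 10

Answer: 11 18 10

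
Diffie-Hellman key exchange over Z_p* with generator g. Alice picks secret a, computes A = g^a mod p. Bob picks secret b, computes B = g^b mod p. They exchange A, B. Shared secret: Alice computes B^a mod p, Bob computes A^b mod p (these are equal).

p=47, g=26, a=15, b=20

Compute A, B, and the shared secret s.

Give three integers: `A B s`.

A = 26^15 mod 47  (bits of 15 = 1111)
  bit 0 = 1: r = r^2 * 26 mod 47 = 1^2 * 26 = 1*26 = 26
  bit 1 = 1: r = r^2 * 26 mod 47 = 26^2 * 26 = 18*26 = 45
  bit 2 = 1: r = r^2 * 26 mod 47 = 45^2 * 26 = 4*26 = 10
  bit 3 = 1: r = r^2 * 26 mod 47 = 10^2 * 26 = 6*26 = 15
  -> A = 15
B = 26^20 mod 47  (bits of 20 = 10100)
  bit 0 = 1: r = r^2 * 26 mod 47 = 1^2 * 26 = 1*26 = 26
  bit 1 = 0: r = r^2 mod 47 = 26^2 = 18
  bit 2 = 1: r = r^2 * 26 mod 47 = 18^2 * 26 = 42*26 = 11
  bit 3 = 0: r = r^2 mod 47 = 11^2 = 27
  bit 4 = 0: r = r^2 mod 47 = 27^2 = 24
  -> B = 24
s = B^a = 24^15 mod 47  (bits of 15 = 1111)
  bit 0 = 1: r = r^2 * 24 mod 47 = 1^2 * 24 = 1*24 = 24
  bit 1 = 1: r = r^2 * 24 mod 47 = 24^2 * 24 = 12*24 = 6
  bit 2 = 1: r = r^2 * 24 mod 47 = 6^2 * 24 = 36*24 = 18
  bit 3 = 1: r = r^2 * 24 mod 47 = 18^2 * 24 = 42*24 = 21
  -> s = B^a = 21

Answer: 15 24 21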